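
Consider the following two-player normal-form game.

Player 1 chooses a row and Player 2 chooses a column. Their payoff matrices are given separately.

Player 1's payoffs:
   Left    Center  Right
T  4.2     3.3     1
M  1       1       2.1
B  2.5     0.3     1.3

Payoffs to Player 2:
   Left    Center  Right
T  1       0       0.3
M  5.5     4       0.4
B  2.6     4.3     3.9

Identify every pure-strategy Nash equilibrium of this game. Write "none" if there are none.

The unique pure-strategy Nash equilibrium is (T, Left).

For each player, find the best response to each opponent profile; mutual best responses are the pure NE.
Player 1 against Left: payoffs 4.2, 1, 2.5 → best response T.
Player 1 against Center: payoffs 3.3, 1, 0.3 → best response T.
Player 1 against Right: payoffs 1, 2.1, 1.3 → best response M.
Player 2 against T: payoffs 1, 0, 0.3 → best response Left.
Player 2 against M: payoffs 5.5, 4, 0.4 → best response Left.
Player 2 against B: payoffs 2.6, 4.3, 3.9 → best response Center.
Mutual best responses: (T, Left).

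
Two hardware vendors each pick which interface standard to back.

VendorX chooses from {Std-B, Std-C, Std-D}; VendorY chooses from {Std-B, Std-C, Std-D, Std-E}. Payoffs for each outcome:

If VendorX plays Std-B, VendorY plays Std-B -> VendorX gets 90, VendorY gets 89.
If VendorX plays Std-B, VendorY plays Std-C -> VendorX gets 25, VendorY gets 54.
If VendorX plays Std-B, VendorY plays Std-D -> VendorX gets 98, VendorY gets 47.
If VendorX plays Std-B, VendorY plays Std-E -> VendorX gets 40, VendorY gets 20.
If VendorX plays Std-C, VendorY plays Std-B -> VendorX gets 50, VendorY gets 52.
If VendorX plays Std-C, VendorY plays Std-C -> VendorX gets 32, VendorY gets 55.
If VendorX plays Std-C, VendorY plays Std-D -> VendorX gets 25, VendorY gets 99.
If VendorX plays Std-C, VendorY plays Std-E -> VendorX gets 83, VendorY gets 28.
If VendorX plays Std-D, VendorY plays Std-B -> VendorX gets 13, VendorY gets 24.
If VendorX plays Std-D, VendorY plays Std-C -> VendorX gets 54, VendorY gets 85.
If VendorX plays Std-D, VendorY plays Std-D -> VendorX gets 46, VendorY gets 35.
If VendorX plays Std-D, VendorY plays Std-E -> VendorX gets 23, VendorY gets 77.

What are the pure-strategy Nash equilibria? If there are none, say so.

The pure Nash equilibria are (Std-B, Std-B); (Std-D, Std-C).

VendorX against Std-B: payoffs 90, 50, 13 → best response Std-B.
VendorX against Std-C: payoffs 25, 32, 54 → best response Std-D.
VendorX against Std-D: payoffs 98, 25, 46 → best response Std-B.
VendorX against Std-E: payoffs 40, 83, 23 → best response Std-C.
VendorY against Std-B: payoffs 89, 54, 47, 20 → best response Std-B.
VendorY against Std-C: payoffs 52, 55, 99, 28 → best response Std-D.
VendorY against Std-D: payoffs 24, 85, 35, 77 → best response Std-C.
Mutual best responses: (Std-B, Std-B); (Std-D, Std-C).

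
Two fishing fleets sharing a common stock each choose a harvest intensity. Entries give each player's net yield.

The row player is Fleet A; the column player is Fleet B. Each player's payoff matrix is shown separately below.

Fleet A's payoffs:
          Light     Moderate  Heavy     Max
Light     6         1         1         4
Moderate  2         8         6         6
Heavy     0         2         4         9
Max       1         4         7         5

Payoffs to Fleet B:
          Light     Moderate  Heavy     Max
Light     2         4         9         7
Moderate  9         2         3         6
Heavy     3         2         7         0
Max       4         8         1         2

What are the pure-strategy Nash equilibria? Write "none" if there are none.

There is no pure-strategy Nash equilibrium.

Fleet A against Light: payoffs 6, 2, 0, 1 → best response Light.
Fleet A against Moderate: payoffs 1, 8, 2, 4 → best response Moderate.
Fleet A against Heavy: payoffs 1, 6, 4, 7 → best response Max.
Fleet A against Max: payoffs 4, 6, 9, 5 → best response Heavy.
Fleet B against Light: payoffs 2, 4, 9, 7 → best response Heavy.
Fleet B against Moderate: payoffs 9, 2, 3, 6 → best response Light.
Fleet B against Heavy: payoffs 3, 2, 7, 0 → best response Heavy.
Fleet B against Max: payoffs 4, 8, 1, 2 → best response Moderate.
No profile is a mutual best response for all players.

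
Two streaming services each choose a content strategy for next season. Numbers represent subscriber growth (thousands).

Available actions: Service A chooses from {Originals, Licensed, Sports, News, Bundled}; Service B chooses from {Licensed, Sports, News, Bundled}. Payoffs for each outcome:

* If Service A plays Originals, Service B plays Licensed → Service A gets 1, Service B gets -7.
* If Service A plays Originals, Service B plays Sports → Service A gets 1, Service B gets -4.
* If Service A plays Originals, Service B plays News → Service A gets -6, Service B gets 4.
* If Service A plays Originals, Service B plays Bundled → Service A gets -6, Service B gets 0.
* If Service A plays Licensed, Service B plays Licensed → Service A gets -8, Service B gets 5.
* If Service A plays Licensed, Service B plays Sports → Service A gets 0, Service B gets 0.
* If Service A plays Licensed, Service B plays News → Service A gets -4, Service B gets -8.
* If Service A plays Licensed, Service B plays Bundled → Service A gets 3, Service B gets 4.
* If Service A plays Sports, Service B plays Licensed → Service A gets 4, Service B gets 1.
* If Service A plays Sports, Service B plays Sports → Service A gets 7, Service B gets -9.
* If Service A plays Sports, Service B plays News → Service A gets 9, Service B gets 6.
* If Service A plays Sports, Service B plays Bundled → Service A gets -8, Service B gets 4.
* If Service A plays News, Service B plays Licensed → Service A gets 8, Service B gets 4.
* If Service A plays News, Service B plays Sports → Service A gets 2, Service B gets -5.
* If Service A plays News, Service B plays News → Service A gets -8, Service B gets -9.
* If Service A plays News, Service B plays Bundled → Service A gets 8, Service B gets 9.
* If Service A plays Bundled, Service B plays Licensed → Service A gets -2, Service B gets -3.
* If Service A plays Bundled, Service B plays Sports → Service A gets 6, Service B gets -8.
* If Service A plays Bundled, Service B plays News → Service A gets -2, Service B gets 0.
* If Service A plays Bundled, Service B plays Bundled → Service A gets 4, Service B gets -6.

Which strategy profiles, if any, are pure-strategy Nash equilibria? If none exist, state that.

Pure-strategy Nash equilibria: (Sports, News) and (News, Bundled)

(Originals, Licensed): Service A can switch to Sports (1 → 4). Not NE.
(Originals, Sports): Service A can switch to Sports (1 → 7). Not NE.
(Originals, News): Service A can switch to Licensed (-6 → -4). Not NE.
(Originals, Bundled): Service A can switch to Licensed (-6 → 3). Not NE.
(Licensed, Licensed): Service A can switch to Originals (-8 → 1). Not NE.
(Licensed, Sports): Service A can switch to Originals (0 → 1). Not NE.
(Licensed, News): Service A can switch to Sports (-4 → 9). Not NE.
(Licensed, Bundled): Service A can switch to News (3 → 8). Not NE.
(Sports, Licensed): Service A can switch to News (4 → 8). Not NE.
(Sports, Sports): Service B can switch to Licensed (-9 → 1). Not NE.
(Sports, News): Service A gets 9, best alternative -2; Service B gets 6, best alternative 4. No profitable deviation — NE.
(News, Bundled): Service A gets 8, best alternative 4; Service B gets 9, best alternative 4. No profitable deviation — NE.
(The remaining 8 profiles each have a profitable deviation by the same check.)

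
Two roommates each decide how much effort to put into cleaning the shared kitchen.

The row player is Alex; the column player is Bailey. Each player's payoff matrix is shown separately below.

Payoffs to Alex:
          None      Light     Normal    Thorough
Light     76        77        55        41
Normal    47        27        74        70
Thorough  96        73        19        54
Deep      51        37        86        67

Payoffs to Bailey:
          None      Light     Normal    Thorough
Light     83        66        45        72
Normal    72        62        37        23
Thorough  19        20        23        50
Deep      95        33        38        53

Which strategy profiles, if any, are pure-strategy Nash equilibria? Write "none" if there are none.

none

Mark each player's best response to every combination of opponents' strategies; a profile where every player is best-responding is a pure Nash equilibrium.
Alex against None: payoffs 76, 47, 96, 51 → best response Thorough.
Alex against Light: payoffs 77, 27, 73, 37 → best response Light.
Alex against Normal: payoffs 55, 74, 19, 86 → best response Deep.
Alex against Thorough: payoffs 41, 70, 54, 67 → best response Normal.
Bailey against Light: payoffs 83, 66, 45, 72 → best response None.
Bailey against Normal: payoffs 72, 62, 37, 23 → best response None.
Bailey against Thorough: payoffs 19, 20, 23, 50 → best response Thorough.
Bailey against Deep: payoffs 95, 33, 38, 53 → best response None.
No profile is a mutual best response for all players.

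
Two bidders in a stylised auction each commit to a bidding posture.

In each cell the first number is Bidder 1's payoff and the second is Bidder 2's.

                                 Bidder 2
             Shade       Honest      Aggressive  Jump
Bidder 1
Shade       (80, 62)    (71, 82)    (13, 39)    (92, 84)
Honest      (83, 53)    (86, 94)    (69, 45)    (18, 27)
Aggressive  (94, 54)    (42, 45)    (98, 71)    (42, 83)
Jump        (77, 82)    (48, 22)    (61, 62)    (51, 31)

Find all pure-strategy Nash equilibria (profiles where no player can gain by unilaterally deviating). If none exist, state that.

The pure Nash equilibria are (Shade, Jump); (Honest, Honest).

For each player, find the best response to each opponent profile; mutual best responses are the pure NE.
Bidder 1 against Shade: payoffs 80, 83, 94, 77 → best response Aggressive.
Bidder 1 against Honest: payoffs 71, 86, 42, 48 → best response Honest.
Bidder 1 against Aggressive: payoffs 13, 69, 98, 61 → best response Aggressive.
Bidder 1 against Jump: payoffs 92, 18, 42, 51 → best response Shade.
Bidder 2 against Shade: payoffs 62, 82, 39, 84 → best response Jump.
Bidder 2 against Honest: payoffs 53, 94, 45, 27 → best response Honest.
Bidder 2 against Aggressive: payoffs 54, 45, 71, 83 → best response Jump.
Bidder 2 against Jump: payoffs 82, 22, 62, 31 → best response Shade.
Mutual best responses: (Shade, Jump); (Honest, Honest).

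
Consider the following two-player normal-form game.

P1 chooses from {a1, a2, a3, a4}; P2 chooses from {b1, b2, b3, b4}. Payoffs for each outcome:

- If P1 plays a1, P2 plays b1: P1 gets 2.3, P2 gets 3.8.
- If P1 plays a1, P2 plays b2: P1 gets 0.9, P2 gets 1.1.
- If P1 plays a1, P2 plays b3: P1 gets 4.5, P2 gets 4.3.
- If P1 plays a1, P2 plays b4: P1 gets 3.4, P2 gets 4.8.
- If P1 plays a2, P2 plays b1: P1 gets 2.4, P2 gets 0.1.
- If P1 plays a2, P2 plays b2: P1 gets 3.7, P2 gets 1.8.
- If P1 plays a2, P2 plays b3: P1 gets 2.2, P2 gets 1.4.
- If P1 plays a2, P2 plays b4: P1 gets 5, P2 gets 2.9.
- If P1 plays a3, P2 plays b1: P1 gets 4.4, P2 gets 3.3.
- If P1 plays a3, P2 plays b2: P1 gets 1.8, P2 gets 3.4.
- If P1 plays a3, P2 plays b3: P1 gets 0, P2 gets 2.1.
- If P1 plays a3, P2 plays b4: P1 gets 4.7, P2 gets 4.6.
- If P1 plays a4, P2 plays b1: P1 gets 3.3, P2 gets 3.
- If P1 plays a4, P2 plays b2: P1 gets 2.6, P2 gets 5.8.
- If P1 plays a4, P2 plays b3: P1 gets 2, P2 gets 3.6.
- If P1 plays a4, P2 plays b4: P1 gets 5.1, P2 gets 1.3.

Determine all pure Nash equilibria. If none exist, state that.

P1 against b1: payoffs 2.3, 2.4, 4.4, 3.3 → best response a3.
P1 against b2: payoffs 0.9, 3.7, 1.8, 2.6 → best response a2.
P1 against b3: payoffs 4.5, 2.2, 0, 2 → best response a1.
P1 against b4: payoffs 3.4, 5, 4.7, 5.1 → best response a4.
P2 against a1: payoffs 3.8, 1.1, 4.3, 4.8 → best response b4.
P2 against a2: payoffs 0.1, 1.8, 1.4, 2.9 → best response b4.
P2 against a3: payoffs 3.3, 3.4, 2.1, 4.6 → best response b4.
P2 against a4: payoffs 3, 5.8, 3.6, 1.3 → best response b2.
No profile is a mutual best response for all players.

none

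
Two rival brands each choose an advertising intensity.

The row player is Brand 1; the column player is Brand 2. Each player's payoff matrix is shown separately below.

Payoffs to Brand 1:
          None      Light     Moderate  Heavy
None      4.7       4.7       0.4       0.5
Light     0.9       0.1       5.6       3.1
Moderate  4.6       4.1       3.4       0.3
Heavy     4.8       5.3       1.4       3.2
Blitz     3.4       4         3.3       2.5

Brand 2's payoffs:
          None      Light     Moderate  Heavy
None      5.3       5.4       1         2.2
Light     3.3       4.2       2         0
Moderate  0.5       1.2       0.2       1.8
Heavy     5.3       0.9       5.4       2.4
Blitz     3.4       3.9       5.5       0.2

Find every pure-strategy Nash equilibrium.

(None, None): Brand 1 can switch to Heavy (4.7 → 4.8). Not NE.
(None, Light): Brand 1 can switch to Heavy (4.7 → 5.3). Not NE.
(None, Moderate): Brand 1 can switch to Light (0.4 → 5.6). Not NE.
(None, Heavy): Brand 1 can switch to Light (0.5 → 3.1). Not NE.
(Light, None): Brand 1 can switch to None (0.9 → 4.7). Not NE.
(Light, Light): Brand 1 can switch to None (0.1 → 4.7). Not NE.
(Light, Moderate): Brand 2 can switch to None (2 → 3.3). Not NE.
(Light, Heavy): Brand 1 can switch to Heavy (3.1 → 3.2). Not NE.
(Moderate, None): Brand 1 can switch to None (4.6 → 4.7). Not NE.
(Moderate, Light): Brand 1 can switch to None (4.1 → 4.7). Not NE.
(Moderate, Moderate): Brand 1 can switch to Light (3.4 → 5.6). Not NE.
(Moderate, Heavy): Brand 1 can switch to None (0.3 → 0.5). Not NE.
(The remaining 8 profiles each have a profitable deviation by the same check.)

This game has no pure Nash equilibrium.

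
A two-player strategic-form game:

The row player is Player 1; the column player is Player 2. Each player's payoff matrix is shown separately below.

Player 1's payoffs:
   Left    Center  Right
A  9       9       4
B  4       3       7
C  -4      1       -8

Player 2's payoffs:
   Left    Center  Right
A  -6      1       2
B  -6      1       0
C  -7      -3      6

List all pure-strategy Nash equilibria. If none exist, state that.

This game has no pure Nash equilibrium.

Player 1 against Left: payoffs 9, 4, -4 → best response A.
Player 1 against Center: payoffs 9, 3, 1 → best response A.
Player 1 against Right: payoffs 4, 7, -8 → best response B.
Player 2 against A: payoffs -6, 1, 2 → best response Right.
Player 2 against B: payoffs -6, 1, 0 → best response Center.
Player 2 against C: payoffs -7, -3, 6 → best response Right.
No profile is a mutual best response for all players.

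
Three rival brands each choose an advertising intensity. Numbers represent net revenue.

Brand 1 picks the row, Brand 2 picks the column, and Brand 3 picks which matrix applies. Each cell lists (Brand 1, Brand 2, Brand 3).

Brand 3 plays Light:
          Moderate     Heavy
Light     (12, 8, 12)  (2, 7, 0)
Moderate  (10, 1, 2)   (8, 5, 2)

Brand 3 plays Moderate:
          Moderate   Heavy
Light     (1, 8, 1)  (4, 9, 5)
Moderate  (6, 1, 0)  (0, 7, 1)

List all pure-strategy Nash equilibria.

(Light, Moderate, Light) and (Light, Heavy, Moderate) and (Moderate, Heavy, Light)

Brand 1 against (Moderate, Light): payoffs 12, 10 → best response Light.
Brand 1 against (Moderate, Moderate): payoffs 1, 6 → best response Moderate.
Brand 1 against (Heavy, Light): payoffs 2, 8 → best response Moderate.
Brand 1 against (Heavy, Moderate): payoffs 4, 0 → best response Light.
Brand 2 against (Light, Light): payoffs 8, 7 → best response Moderate.
Brand 2 against (Light, Moderate): payoffs 8, 9 → best response Heavy.
Brand 2 against (Moderate, Light): payoffs 1, 5 → best response Heavy.
Brand 2 against (Moderate, Moderate): payoffs 1, 7 → best response Heavy.
Brand 3 against (Light, Moderate): payoffs 12, 1 → best response Light.
Brand 3 against (Light, Heavy): payoffs 0, 5 → best response Moderate.
Brand 3 against (Moderate, Moderate): payoffs 2, 0 → best response Light.
Brand 3 against (Moderate, Heavy): payoffs 2, 1 → best response Light.
Mutual best responses: (Light, Moderate, Light); (Light, Heavy, Moderate); (Moderate, Heavy, Light).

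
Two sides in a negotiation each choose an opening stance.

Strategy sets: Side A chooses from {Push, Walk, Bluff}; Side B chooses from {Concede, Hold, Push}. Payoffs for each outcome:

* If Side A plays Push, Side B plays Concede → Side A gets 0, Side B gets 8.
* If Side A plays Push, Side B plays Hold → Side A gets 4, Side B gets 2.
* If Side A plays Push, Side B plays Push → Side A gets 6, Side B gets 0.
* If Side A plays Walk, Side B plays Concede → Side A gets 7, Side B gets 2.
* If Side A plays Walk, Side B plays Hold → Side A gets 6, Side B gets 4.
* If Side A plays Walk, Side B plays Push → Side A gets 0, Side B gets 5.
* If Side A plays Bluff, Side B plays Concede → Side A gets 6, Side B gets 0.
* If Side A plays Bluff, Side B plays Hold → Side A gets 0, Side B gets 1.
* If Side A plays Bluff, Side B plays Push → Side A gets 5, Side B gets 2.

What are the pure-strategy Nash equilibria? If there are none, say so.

No pure-strategy Nash equilibrium.

For each strategy profile, look for a profitable unilateral deviation.
(Push, Concede): Side A can switch to Walk (0 → 7). Not NE.
(Push, Hold): Side A can switch to Walk (4 → 6). Not NE.
(Push, Push): Side B can switch to Concede (0 → 8). Not NE.
(Walk, Concede): Side B can switch to Hold (2 → 4). Not NE.
(Walk, Hold): Side B can switch to Push (4 → 5). Not NE.
(Walk, Push): Side A can switch to Push (0 → 6). Not NE.
(Bluff, Concede): Side A can switch to Walk (6 → 7). Not NE.
(Bluff, Hold): Side A can switch to Push (0 → 4). Not NE.
(The remaining 1 profile has a profitable deviation by the same check.)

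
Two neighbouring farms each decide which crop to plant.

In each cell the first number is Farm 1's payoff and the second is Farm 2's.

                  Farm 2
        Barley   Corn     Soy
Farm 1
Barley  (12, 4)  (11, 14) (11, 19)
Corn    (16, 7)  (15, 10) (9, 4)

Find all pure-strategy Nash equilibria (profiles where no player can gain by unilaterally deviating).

(Barley, Soy) and (Corn, Corn)

Check each profile: it is a Nash equilibrium iff no player can strictly gain by switching unilaterally.
(Barley, Barley): Farm 1 can switch to Corn (12 → 16). Not NE.
(Barley, Corn): Farm 1 can switch to Corn (11 → 15). Not NE.
(Barley, Soy): Farm 1 gets 11, best alternative 9; Farm 2 gets 19, best alternative 14. No profitable deviation — NE.
(Corn, Barley): Farm 2 can switch to Corn (7 → 10). Not NE.
(Corn, Corn): Farm 1 gets 15, best alternative 11; Farm 2 gets 10, best alternative 7. No profitable deviation — NE.
(Corn, Soy): Farm 1 can switch to Barley (9 → 11). Not NE.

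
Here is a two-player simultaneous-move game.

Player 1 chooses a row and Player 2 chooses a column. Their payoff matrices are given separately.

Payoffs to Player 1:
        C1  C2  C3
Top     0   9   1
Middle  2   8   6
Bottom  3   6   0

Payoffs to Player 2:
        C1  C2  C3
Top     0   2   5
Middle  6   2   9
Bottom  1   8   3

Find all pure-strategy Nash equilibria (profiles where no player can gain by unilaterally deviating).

(Top, C1): Player 1 can switch to Middle (0 → 2). Not NE.
(Top, C2): Player 2 can switch to C3 (2 → 5). Not NE.
(Top, C3): Player 1 can switch to Middle (1 → 6). Not NE.
(Middle, C1): Player 1 can switch to Bottom (2 → 3). Not NE.
(Middle, C2): Player 1 can switch to Top (8 → 9). Not NE.
(Middle, C3): Player 1 gets 6, best alternative 1; Player 2 gets 9, best alternative 6. No profitable deviation — NE.
(Bottom, C1): Player 2 can switch to C2 (1 → 8). Not NE.
(Bottom, C2): Player 1 can switch to Top (6 → 9). Not NE.
(Bottom, C3): Player 1 can switch to Top (0 → 1). Not NE.

The unique pure-strategy Nash equilibrium is (Middle, C3).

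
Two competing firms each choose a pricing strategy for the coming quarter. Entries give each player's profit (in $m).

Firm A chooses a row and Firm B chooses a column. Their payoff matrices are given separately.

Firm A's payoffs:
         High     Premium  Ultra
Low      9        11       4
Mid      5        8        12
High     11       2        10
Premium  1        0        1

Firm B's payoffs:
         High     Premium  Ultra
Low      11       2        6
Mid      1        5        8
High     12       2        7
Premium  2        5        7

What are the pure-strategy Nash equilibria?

Firm A against High: payoffs 9, 5, 11, 1 → best response High.
Firm A against Premium: payoffs 11, 8, 2, 0 → best response Low.
Firm A against Ultra: payoffs 4, 12, 10, 1 → best response Mid.
Firm B against Low: payoffs 11, 2, 6 → best response High.
Firm B against Mid: payoffs 1, 5, 8 → best response Ultra.
Firm B against High: payoffs 12, 2, 7 → best response High.
Firm B against Premium: payoffs 2, 5, 7 → best response Ultra.
Mutual best responses: (Mid, Ultra); (High, High).

(Mid, Ultra), (High, High)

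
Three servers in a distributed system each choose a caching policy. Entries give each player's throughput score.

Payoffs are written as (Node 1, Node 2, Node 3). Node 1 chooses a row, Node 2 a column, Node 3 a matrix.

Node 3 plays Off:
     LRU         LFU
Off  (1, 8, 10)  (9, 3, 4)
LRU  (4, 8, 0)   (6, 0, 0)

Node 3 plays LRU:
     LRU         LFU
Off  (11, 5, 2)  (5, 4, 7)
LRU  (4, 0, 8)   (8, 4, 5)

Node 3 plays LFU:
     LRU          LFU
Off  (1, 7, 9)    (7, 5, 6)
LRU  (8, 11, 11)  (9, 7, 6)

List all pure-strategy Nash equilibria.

The unique pure-strategy Nash equilibrium is (LRU, LRU, LFU).

(Off, LRU, Off): Node 1 can switch to LRU (1 → 4). Not NE.
(Off, LRU, LRU): Node 3 can switch to Off (2 → 10). Not NE.
(Off, LRU, LFU): Node 1 can switch to LRU (1 → 8). Not NE.
(Off, LFU, Off): Node 2 can switch to LRU (3 → 8). Not NE.
(Off, LFU, LRU): Node 1 can switch to LRU (5 → 8). Not NE.
(Off, LFU, LFU): Node 1 can switch to LRU (7 → 9). Not NE.
(LRU, LRU, Off): Node 3 can switch to LRU (0 → 8). Not NE.
(LRU, LRU, LRU): Node 1 can switch to Off (4 → 11). Not NE.
(LRU, LRU, LFU): Node 1 gets 8, best alternative 1; Node 2 gets 11, best alternative 7; Node 3 gets 11, best alternative 8. No profitable deviation — NE.
(LRU, LFU, Off): Node 1 can switch to Off (6 → 9). Not NE.
(LRU, LFU, LRU): Node 3 can switch to LFU (5 → 6). Not NE.
(The remaining 1 profile has a profitable deviation by the same check.)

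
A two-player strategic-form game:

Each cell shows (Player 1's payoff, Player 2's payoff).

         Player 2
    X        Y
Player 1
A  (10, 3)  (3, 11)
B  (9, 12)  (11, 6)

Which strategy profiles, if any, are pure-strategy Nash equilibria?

Player 1 against X: payoffs 10, 9 → best response A.
Player 1 against Y: payoffs 3, 11 → best response B.
Player 2 against A: payoffs 3, 11 → best response Y.
Player 2 against B: payoffs 12, 6 → best response X.
No profile is a mutual best response for all players.

none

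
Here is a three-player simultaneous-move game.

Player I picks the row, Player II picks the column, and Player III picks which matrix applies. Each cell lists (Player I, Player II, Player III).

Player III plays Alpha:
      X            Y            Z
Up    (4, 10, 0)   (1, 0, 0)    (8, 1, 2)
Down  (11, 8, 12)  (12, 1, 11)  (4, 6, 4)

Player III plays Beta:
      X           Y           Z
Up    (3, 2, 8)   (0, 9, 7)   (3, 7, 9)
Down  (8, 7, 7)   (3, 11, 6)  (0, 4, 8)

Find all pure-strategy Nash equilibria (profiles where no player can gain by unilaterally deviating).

Player I against (X, Alpha): payoffs 4, 11 → best response Down.
Player I against (X, Beta): payoffs 3, 8 → best response Down.
Player I against (Y, Alpha): payoffs 1, 12 → best response Down.
Player I against (Y, Beta): payoffs 0, 3 → best response Down.
Player I against (Z, Alpha): payoffs 8, 4 → best response Up.
Player I against (Z, Beta): payoffs 3, 0 → best response Up.
Player II against (Up, Alpha): payoffs 10, 0, 1 → best response X.
Player II against (Up, Beta): payoffs 2, 9, 7 → best response Y.
Player II against (Down, Alpha): payoffs 8, 1, 6 → best response X.
Player II against (Down, Beta): payoffs 7, 11, 4 → best response Y.
Player III against (Up, X): payoffs 0, 8 → best response Beta.
Player III against (Up, Y): payoffs 0, 7 → best response Beta.
Player III against (Up, Z): payoffs 2, 9 → best response Beta.
Player III against (Down, X): payoffs 12, 7 → best response Alpha.
Player III against (Down, Y): payoffs 11, 6 → best response Alpha.
Player III against (Down, Z): payoffs 4, 8 → best response Beta.
Mutual best responses: (Down, X, Alpha).

The unique pure-strategy Nash equilibrium is (Down, X, Alpha).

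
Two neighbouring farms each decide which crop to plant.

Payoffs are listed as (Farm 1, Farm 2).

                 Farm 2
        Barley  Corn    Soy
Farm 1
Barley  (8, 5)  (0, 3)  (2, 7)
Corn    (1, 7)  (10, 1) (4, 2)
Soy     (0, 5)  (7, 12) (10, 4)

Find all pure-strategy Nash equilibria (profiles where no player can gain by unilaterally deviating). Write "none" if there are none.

none

(Barley, Barley): Farm 2 can switch to Soy (5 → 7). Not NE.
(Barley, Corn): Farm 1 can switch to Corn (0 → 10). Not NE.
(Barley, Soy): Farm 1 can switch to Corn (2 → 4). Not NE.
(Corn, Barley): Farm 1 can switch to Barley (1 → 8). Not NE.
(Corn, Corn): Farm 2 can switch to Barley (1 → 7). Not NE.
(Corn, Soy): Farm 1 can switch to Soy (4 → 10). Not NE.
(Soy, Barley): Farm 1 can switch to Barley (0 → 8). Not NE.
(Soy, Corn): Farm 1 can switch to Corn (7 → 10). Not NE.
(Soy, Soy): Farm 2 can switch to Barley (4 → 5). Not NE.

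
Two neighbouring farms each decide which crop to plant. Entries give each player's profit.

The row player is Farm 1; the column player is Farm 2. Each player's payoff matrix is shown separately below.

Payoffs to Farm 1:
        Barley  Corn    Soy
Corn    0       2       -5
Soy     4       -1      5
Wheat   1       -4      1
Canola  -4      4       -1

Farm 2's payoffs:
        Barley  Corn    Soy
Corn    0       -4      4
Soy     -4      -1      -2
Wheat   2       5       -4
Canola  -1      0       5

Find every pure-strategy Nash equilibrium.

This game has no pure Nash equilibrium.

(Corn, Barley): Farm 1 can switch to Soy (0 → 4). Not NE.
(Corn, Corn): Farm 1 can switch to Canola (2 → 4). Not NE.
(Corn, Soy): Farm 1 can switch to Soy (-5 → 5). Not NE.
(Soy, Barley): Farm 2 can switch to Corn (-4 → -1). Not NE.
(Soy, Corn): Farm 1 can switch to Corn (-1 → 2). Not NE.
(Soy, Soy): Farm 2 can switch to Corn (-2 → -1). Not NE.
(Wheat, Barley): Farm 1 can switch to Soy (1 → 4). Not NE.
(Wheat, Corn): Farm 1 can switch to Corn (-4 → 2). Not NE.
(Wheat, Soy): Farm 1 can switch to Soy (1 → 5). Not NE.
(Canola, Barley): Farm 1 can switch to Corn (-4 → 0). Not NE.
(Canola, Corn): Farm 2 can switch to Soy (0 → 5). Not NE.
(Canola, Soy): Farm 1 can switch to Soy (-1 → 5). Not NE.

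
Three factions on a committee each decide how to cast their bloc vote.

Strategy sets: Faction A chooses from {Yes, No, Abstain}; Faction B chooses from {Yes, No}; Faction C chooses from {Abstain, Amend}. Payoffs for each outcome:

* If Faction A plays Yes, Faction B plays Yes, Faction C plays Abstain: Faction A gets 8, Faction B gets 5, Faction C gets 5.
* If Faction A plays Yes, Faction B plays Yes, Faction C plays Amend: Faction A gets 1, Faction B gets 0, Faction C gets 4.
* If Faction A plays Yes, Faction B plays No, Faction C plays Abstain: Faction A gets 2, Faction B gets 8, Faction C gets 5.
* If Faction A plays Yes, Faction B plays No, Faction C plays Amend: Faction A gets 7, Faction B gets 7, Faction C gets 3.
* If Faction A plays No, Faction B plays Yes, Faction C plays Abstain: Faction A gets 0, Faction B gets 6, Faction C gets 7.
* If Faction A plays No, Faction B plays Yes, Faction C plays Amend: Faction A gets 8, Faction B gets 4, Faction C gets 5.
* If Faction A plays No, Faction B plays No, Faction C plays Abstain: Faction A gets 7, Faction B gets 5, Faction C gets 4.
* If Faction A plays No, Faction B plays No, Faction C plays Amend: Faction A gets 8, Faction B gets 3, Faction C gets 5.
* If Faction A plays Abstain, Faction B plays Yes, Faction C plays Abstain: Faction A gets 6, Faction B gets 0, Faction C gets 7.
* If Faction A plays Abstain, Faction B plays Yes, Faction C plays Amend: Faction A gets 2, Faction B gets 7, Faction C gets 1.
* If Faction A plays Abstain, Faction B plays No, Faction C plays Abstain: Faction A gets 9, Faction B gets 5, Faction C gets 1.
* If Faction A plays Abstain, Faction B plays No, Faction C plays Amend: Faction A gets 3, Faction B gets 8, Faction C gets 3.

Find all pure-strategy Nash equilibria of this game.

none

Mark each player's best response to every combination of opponents' strategies; a profile where every player is best-responding is a pure Nash equilibrium.
Faction A against (Yes, Abstain): payoffs 8, 0, 6 → best response Yes.
Faction A against (Yes, Amend): payoffs 1, 8, 2 → best response No.
Faction A against (No, Abstain): payoffs 2, 7, 9 → best response Abstain.
Faction A against (No, Amend): payoffs 7, 8, 3 → best response No.
Faction B against (Yes, Abstain): payoffs 5, 8 → best response No.
Faction B against (Yes, Amend): payoffs 0, 7 → best response No.
Faction B against (No, Abstain): payoffs 6, 5 → best response Yes.
Faction B against (No, Amend): payoffs 4, 3 → best response Yes.
Faction B against (Abstain, Abstain): payoffs 0, 5 → best response No.
Faction B against (Abstain, Amend): payoffs 7, 8 → best response No.
Faction C against (Yes, Yes): payoffs 5, 4 → best response Abstain.
Faction C against (Yes, No): payoffs 5, 3 → best response Abstain.
Faction C against (No, Yes): payoffs 7, 5 → best response Abstain.
Faction C against (No, No): payoffs 4, 5 → best response Amend.
Faction C against (Abstain, Yes): payoffs 7, 1 → best response Abstain.
Faction C against (Abstain, No): payoffs 1, 3 → best response Amend.
No profile is a mutual best response for all players.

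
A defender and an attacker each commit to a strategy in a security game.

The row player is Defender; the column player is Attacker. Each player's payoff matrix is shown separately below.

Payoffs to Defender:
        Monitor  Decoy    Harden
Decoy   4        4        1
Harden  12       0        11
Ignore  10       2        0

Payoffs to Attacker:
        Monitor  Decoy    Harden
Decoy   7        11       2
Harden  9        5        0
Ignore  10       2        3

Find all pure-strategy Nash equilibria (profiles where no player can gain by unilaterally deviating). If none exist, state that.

Pure-strategy Nash equilibria: (Decoy, Decoy) and (Harden, Monitor)

(Decoy, Monitor): Defender can switch to Harden (4 → 12). Not NE.
(Decoy, Decoy): Defender gets 4, best alternative 2; Attacker gets 11, best alternative 7. No profitable deviation — NE.
(Decoy, Harden): Defender can switch to Harden (1 → 11). Not NE.
(Harden, Monitor): Defender gets 12, best alternative 10; Attacker gets 9, best alternative 5. No profitable deviation — NE.
(Harden, Decoy): Defender can switch to Decoy (0 → 4). Not NE.
(Harden, Harden): Attacker can switch to Monitor (0 → 9). Not NE.
(Ignore, Monitor): Defender can switch to Harden (10 → 12). Not NE.
(Ignore, Decoy): Defender can switch to Decoy (2 → 4). Not NE.
(The remaining 1 profile has a profitable deviation by the same check.)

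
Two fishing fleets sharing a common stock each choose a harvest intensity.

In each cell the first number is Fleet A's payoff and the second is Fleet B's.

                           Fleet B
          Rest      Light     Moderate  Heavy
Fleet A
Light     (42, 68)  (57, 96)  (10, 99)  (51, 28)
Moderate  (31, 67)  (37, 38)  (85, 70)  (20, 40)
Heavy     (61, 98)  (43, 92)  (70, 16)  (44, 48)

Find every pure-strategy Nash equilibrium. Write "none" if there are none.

Pure-strategy Nash equilibria: (Moderate, Moderate), (Heavy, Rest)

Fleet A against Rest: payoffs 42, 31, 61 → best response Heavy.
Fleet A against Light: payoffs 57, 37, 43 → best response Light.
Fleet A against Moderate: payoffs 10, 85, 70 → best response Moderate.
Fleet A against Heavy: payoffs 51, 20, 44 → best response Light.
Fleet B against Light: payoffs 68, 96, 99, 28 → best response Moderate.
Fleet B against Moderate: payoffs 67, 38, 70, 40 → best response Moderate.
Fleet B against Heavy: payoffs 98, 92, 16, 48 → best response Rest.
Mutual best responses: (Moderate, Moderate); (Heavy, Rest).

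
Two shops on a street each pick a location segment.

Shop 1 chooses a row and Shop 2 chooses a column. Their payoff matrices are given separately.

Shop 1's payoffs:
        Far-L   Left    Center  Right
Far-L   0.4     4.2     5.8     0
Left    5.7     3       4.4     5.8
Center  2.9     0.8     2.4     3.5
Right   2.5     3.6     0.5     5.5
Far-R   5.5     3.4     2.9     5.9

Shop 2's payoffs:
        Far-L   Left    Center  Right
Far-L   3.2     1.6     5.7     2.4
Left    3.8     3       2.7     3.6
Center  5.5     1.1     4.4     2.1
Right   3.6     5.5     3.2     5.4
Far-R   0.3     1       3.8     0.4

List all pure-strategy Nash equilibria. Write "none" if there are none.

Shop 1 against Far-L: payoffs 0.4, 5.7, 2.9, 2.5, 5.5 → best response Left.
Shop 1 against Left: payoffs 4.2, 3, 0.8, 3.6, 3.4 → best response Far-L.
Shop 1 against Center: payoffs 5.8, 4.4, 2.4, 0.5, 2.9 → best response Far-L.
Shop 1 against Right: payoffs 0, 5.8, 3.5, 5.5, 5.9 → best response Far-R.
Shop 2 against Far-L: payoffs 3.2, 1.6, 5.7, 2.4 → best response Center.
Shop 2 against Left: payoffs 3.8, 3, 2.7, 3.6 → best response Far-L.
Shop 2 against Center: payoffs 5.5, 1.1, 4.4, 2.1 → best response Far-L.
Shop 2 against Right: payoffs 3.6, 5.5, 3.2, 5.4 → best response Left.
Shop 2 against Far-R: payoffs 0.3, 1, 3.8, 0.4 → best response Center.
Mutual best responses: (Far-L, Center); (Left, Far-L).

The pure Nash equilibria are (Far-L, Center), (Left, Far-L).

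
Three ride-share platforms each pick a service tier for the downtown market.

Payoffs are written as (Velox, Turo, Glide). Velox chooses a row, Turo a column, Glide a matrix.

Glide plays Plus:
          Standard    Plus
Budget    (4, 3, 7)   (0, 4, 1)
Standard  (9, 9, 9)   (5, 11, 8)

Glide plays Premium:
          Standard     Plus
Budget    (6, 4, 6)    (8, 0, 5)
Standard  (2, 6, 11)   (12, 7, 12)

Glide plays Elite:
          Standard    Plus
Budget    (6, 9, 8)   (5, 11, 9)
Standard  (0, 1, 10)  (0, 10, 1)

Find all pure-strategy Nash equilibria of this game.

For each strategy profile, look for a profitable unilateral deviation.
(Budget, Standard, Plus): Velox can switch to Standard (4 → 9). Not NE.
(Budget, Standard, Premium): Glide can switch to Plus (6 → 7). Not NE.
(Budget, Standard, Elite): Turo can switch to Plus (9 → 11). Not NE.
(Budget, Plus, Plus): Velox can switch to Standard (0 → 5). Not NE.
(Budget, Plus, Premium): Velox can switch to Standard (8 → 12). Not NE.
(Budget, Plus, Elite): Velox gets 5, best alternative 0; Turo gets 11, best alternative 9; Glide gets 9, best alternative 5. No profitable deviation — NE.
(Standard, Standard, Plus): Turo can switch to Plus (9 → 11). Not NE.
(Standard, Standard, Premium): Velox can switch to Budget (2 → 6). Not NE.
(Standard, Standard, Elite): Velox can switch to Budget (0 → 6). Not NE.
(Standard, Plus, Premium): Velox gets 12, best alternative 8; Turo gets 7, best alternative 6; Glide gets 12, best alternative 8. No profitable deviation — NE.
(The remaining 2 profiles each have a profitable deviation by the same check.)

Pure-strategy Nash equilibria: (Budget, Plus, Elite), (Standard, Plus, Premium)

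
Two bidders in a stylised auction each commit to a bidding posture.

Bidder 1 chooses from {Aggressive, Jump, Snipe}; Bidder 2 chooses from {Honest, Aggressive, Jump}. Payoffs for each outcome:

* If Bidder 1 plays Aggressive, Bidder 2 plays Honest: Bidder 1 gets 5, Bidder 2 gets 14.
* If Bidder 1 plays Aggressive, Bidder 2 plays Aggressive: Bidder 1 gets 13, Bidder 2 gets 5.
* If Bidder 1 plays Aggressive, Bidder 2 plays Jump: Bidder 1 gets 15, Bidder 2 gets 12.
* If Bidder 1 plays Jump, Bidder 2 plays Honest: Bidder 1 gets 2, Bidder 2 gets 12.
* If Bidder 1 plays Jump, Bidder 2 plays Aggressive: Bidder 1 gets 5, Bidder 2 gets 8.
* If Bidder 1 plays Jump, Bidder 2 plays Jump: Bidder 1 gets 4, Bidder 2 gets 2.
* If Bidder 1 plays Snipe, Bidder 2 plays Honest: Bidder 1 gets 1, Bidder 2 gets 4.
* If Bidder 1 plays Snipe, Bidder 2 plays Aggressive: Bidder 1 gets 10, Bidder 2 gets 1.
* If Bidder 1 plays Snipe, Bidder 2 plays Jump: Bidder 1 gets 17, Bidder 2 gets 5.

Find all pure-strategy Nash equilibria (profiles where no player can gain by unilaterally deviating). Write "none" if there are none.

(Aggressive, Honest) and (Snipe, Jump)

Bidder 1 against Honest: payoffs 5, 2, 1 → best response Aggressive.
Bidder 1 against Aggressive: payoffs 13, 5, 10 → best response Aggressive.
Bidder 1 against Jump: payoffs 15, 4, 17 → best response Snipe.
Bidder 2 against Aggressive: payoffs 14, 5, 12 → best response Honest.
Bidder 2 against Jump: payoffs 12, 8, 2 → best response Honest.
Bidder 2 against Snipe: payoffs 4, 1, 5 → best response Jump.
Mutual best responses: (Aggressive, Honest); (Snipe, Jump).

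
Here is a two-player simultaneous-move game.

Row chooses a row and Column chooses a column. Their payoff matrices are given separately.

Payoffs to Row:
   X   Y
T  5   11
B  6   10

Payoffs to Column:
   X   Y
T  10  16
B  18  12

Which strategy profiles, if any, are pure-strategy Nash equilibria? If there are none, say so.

For each player, find the best response to each opponent profile; mutual best responses are the pure NE.
Row against X: payoffs 5, 6 → best response B.
Row against Y: payoffs 11, 10 → best response T.
Column against T: payoffs 10, 16 → best response Y.
Column against B: payoffs 18, 12 → best response X.
Mutual best responses: (T, Y); (B, X).

The pure Nash equilibria are (T, Y) and (B, X).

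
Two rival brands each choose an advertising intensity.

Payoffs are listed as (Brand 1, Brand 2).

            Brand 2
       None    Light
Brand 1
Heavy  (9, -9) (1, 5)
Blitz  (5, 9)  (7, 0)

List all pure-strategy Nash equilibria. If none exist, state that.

There is no pure-strategy Nash equilibrium.

Brand 1 against None: payoffs 9, 5 → best response Heavy.
Brand 1 against Light: payoffs 1, 7 → best response Blitz.
Brand 2 against Heavy: payoffs -9, 5 → best response Light.
Brand 2 against Blitz: payoffs 9, 0 → best response None.
No profile is a mutual best response for all players.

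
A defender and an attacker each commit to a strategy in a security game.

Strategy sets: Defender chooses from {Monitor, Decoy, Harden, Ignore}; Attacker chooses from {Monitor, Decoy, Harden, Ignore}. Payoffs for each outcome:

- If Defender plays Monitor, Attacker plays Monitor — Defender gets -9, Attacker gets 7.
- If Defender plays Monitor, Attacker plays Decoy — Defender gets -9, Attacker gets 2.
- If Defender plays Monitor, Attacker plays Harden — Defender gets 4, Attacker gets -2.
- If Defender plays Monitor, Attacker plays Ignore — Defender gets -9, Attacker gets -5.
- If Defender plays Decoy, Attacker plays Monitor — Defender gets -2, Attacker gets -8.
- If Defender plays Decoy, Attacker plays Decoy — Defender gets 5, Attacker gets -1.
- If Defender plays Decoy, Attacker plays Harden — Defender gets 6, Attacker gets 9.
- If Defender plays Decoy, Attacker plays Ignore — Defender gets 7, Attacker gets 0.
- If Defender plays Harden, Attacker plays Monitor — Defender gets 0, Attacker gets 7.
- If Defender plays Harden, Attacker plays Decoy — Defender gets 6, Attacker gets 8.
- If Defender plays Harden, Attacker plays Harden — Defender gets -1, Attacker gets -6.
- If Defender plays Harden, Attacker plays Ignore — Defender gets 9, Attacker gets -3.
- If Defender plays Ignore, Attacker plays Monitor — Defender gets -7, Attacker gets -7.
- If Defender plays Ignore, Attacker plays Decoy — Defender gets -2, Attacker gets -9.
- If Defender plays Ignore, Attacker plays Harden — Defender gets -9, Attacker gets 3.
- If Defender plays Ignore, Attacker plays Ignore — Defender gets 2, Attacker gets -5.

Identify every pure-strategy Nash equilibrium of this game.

Pure-strategy Nash equilibria: (Decoy, Harden); (Harden, Decoy)

Check each profile: it is a Nash equilibrium iff no player can strictly gain by switching unilaterally.
(Monitor, Monitor): Defender can switch to Decoy (-9 → -2). Not NE.
(Monitor, Decoy): Defender can switch to Decoy (-9 → 5). Not NE.
(Monitor, Harden): Defender can switch to Decoy (4 → 6). Not NE.
(Monitor, Ignore): Defender can switch to Decoy (-9 → 7). Not NE.
(Decoy, Monitor): Defender can switch to Harden (-2 → 0). Not NE.
(Decoy, Decoy): Defender can switch to Harden (5 → 6). Not NE.
(Decoy, Harden): Defender gets 6, best alternative 4; Attacker gets 9, best alternative 0. No profitable deviation — NE.
(Decoy, Ignore): Defender can switch to Harden (7 → 9). Not NE.
(Harden, Monitor): Attacker can switch to Decoy (7 → 8). Not NE.
(Harden, Decoy): Defender gets 6, best alternative 5; Attacker gets 8, best alternative 7. No profitable deviation — NE.
(Harden, Harden): Defender can switch to Monitor (-1 → 4). Not NE.
(Harden, Ignore): Attacker can switch to Monitor (-3 → 7). Not NE.
(Ignore, Monitor): Defender can switch to Decoy (-7 → -2). Not NE.
(Ignore, Decoy): Defender can switch to Decoy (-2 → 5). Not NE.
(The remaining 2 profiles each have a profitable deviation by the same check.)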